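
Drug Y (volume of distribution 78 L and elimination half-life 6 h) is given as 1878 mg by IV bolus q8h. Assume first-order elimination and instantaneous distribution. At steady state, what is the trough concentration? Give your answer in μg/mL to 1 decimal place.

τ/t½ = 8/6 ≈ 1.3333, so fraction remaining f = (1/2)^(8/6) ≈ 0.3969.
Single-dose peak C₀ = D/Vd = 1878/78 ≈ 24.077 μg/mL.
Steady-state trough Cmin,ss = C₀·f/(1−f) ≈ 24.077 × 0.3969/0.6031 ≈ 15.845 μg/mL.

15.8 μg/mL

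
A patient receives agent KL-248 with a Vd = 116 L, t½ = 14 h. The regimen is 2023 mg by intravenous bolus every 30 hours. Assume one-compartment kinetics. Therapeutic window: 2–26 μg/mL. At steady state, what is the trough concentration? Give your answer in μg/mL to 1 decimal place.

5.1 μg/mL

Over one 30-h interval, 30/14 ≈ 2.1429 half-lives elapse, leaving f ≈ 0.2264 of each dose.
At steady state, accumulation factor R = 1/(1 − e^(−kτ)) ≈ 1.2927.
Single-dose peak C₀ = D/Vd = 2023/116 ≈ 17.440 μg/mL.
Cmax,ss = C₀/(1 − f) ≈ 17.440/0.7736 ≈ 22.544 μg/mL.
Steady-state trough Cmin,ss = Cmax,ss·f ≈ 22.544 × 0.2264 ≈ 5.104 μg/mL.
Trough 5.1 μg/mL vs MEC 2 μg/mL: adequate.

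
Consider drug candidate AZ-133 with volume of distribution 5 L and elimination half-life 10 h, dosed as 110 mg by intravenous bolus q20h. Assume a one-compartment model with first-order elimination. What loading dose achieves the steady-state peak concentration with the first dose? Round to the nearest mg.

147 mg

f = (1/2)^(20/10) ≈ 0.250000; accumulation ratio R = 1/(1−f) ≈ 1.33333.
Loading dose to hit Cmax,ss on first dose: D_load = D_maint·R ≈ 110 × 1.33333 ≈ 146.67 mg.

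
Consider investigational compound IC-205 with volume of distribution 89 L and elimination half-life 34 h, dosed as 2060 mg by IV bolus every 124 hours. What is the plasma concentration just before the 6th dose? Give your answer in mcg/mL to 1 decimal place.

2.0 mcg/mL

f = (1/2)^(τ/t½) = (1/2)^(124/34) ≈ 0.0798.
C₀ = D/Vd = 2060/89 ≈ 23.146 mcg/mL.
Before the 6th dose, 5 doses have been given. Superposition: Cmin = C₀·(f + f² + … + f^5).
≈ 23.146 × (0.0798 + 0.0064 + 0.0005 + 0.0000 + 0.0000) ≈ 23.146 × 0.0867 ≈ 2.007 mcg/mL.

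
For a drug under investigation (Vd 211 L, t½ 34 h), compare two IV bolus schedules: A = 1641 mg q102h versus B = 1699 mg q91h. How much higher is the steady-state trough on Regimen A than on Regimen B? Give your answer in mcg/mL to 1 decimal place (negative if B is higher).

Regimen A: f = (1/2)^(102/34) ≈ 0.1250; Cmin,ss = (1641/211)·f/(1−f) ≈ 1.111 mcg/mL.
Regimen B: f = (1/2)^(91/34) ≈ 0.1564; Cmin,ss = (1699/211)·f/(1−f) ≈ 1.493 mcg/mL.
Difference ≈ 1.111 − 1.493 ≈ -0.382 mcg/mL.

-0.4 mcg/mL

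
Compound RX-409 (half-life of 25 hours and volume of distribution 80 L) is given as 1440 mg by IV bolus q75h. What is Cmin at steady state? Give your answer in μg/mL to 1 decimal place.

2.6 μg/mL

τ = 75 h = 3 half-lives, so f = (1/2)^3 = 0.125.
Accumulation ratio R = 1/(1 − f) = 1/0.875 = 8/7.
Single-dose peak C₀ = D/Vd = 1440/80 = 18 μg/mL.
Steady-state peak Cmax,ss = C₀·R = 18 × 8/7 ≈ 20.571 μg/mL.
Steady-state trough Cmin,ss = Cmax,ss·f ≈ 20.571 × 0.125 ≈ 2.571 μg/mL.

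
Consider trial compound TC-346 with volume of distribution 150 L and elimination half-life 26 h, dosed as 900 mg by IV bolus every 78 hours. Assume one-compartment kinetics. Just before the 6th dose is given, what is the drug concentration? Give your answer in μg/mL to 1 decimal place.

0.9 μg/mL

f = (1/2)^(τ/t½) = (1/2)^(78/26) ≈ 0.1250.
C₀ = D/Vd = 900/150 ≈ 6.000 μg/mL.
Before the 6th dose, 5 doses have been given. Superposition: Cmin = C₀·(f + f² + … + f^5).
≈ 6.000 × (0.1250 + 0.0156 + 0.0020 + 0.0002 + 0.0000) ≈ 6.000 × 0.1428 ≈ 0.857 μg/mL.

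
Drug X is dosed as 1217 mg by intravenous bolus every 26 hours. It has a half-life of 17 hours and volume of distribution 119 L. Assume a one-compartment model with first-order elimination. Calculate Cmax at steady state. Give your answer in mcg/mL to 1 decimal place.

15.6 mcg/mL

k = ln2/t½ = ln2/17 ≈ 0.040773 h⁻¹; fraction remaining f = e^(−kτ) = e^(−0.040773×26) ≈ 0.3464.
At steady state, accumulation factor R = 1/(1 − e^(−kτ)) ≈ 1.5300.
Each bolus raises the concentration by D/Vd = 1217/119 ≈ 10.227 mcg/mL.
Steady-state peak Cmax,ss = C₀·R ≈ 10.227 × 1.5300 ≈ 15.647 mcg/mL.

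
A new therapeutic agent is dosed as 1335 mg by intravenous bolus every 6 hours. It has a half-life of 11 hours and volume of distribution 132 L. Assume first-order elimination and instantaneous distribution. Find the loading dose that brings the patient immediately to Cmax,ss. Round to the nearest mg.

f = (1/2)^(6/11) ≈ 0.685175; accumulation ratio R = 1/(1−f) ≈ 3.17637.
Loading dose to hit Cmax,ss on first dose: D_load = D_maint·R ≈ 1335 × 3.17637 ≈ 4240.45 mg.

4240 mg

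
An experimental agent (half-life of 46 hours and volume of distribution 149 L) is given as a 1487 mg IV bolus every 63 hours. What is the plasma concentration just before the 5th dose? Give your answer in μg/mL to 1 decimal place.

6.2 μg/mL

f = (1/2)^(τ/t½) = (1/2)^(63/46) ≈ 0.3870.
C₀ = D/Vd = 1487/149 ≈ 9.980 μg/mL.
Before the 5th dose, 4 doses have been given. Superposition: Cmin = C₀·(f + f² + … + f^4).
≈ 9.980 × (0.3870 + 0.1498 + 0.0580 + 0.0224) ≈ 9.980 × 0.6172 ≈ 6.160 μg/mL.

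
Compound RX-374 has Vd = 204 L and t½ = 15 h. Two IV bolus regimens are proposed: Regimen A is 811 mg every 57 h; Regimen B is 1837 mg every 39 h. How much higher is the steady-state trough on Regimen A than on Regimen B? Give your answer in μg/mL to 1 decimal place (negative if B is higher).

-1.5 μg/mL

Regimen A: f = (1/2)^(57/15) ≈ 0.0718; Cmin,ss = (811/204)·f/(1−f) ≈ 0.308 μg/mL.
Regimen B: f = (1/2)^(39/15) ≈ 0.1649; Cmin,ss = (1837/204)·f/(1−f) ≈ 1.778 μg/mL.
Difference ≈ 0.308 − 1.778 ≈ -1.470 μg/mL.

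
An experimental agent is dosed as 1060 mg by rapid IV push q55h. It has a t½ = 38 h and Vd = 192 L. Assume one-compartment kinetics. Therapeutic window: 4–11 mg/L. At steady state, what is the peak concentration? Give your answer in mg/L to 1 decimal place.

k = ln2/t½ = ln2/38 ≈ 0.018241 h⁻¹; fraction remaining f = e^(−kτ) = e^(−0.018241×55) ≈ 0.3667.
At steady state, accumulation factor R = 1/(1 − e^(−kτ)) ≈ 1.5790.
Single-dose peak C₀ = D/Vd = 1060/192 ≈ 5.521 mg/L.
Cmax,ss = C₀/(1 − f) ≈ 5.521/0.6333 ≈ 8.718 mg/L.
Peak 8.7 mg/L vs MTC 11 mg/L: below toxic threshold.

8.7 mg/L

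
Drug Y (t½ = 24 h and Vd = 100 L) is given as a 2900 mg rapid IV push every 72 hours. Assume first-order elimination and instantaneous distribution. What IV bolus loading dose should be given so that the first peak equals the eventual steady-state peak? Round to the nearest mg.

3314 mg

f = (1/2)^(72/24) ≈ 0.125000; accumulation ratio R = 1/(1−f) ≈ 1.14286.
Loading dose to hit Cmax,ss on first dose: D_load = D_maint·R ≈ 2900 × 1.14286 ≈ 3314.29 mg.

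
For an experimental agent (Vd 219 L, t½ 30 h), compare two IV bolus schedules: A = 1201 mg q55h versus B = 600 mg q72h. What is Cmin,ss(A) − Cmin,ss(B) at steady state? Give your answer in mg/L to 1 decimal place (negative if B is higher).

Regimen A: f = (1/2)^(55/30) ≈ 0.2806; Cmin,ss = (1201/219)·f/(1−f) ≈ 2.139 mg/L.
Regimen B: f = (1/2)^(72/30) ≈ 0.1895; Cmin,ss = (600/219)·f/(1−f) ≈ 0.641 mg/L.
Difference ≈ 2.139 − 0.641 ≈ 1.498 mg/L.

1.5 mg/L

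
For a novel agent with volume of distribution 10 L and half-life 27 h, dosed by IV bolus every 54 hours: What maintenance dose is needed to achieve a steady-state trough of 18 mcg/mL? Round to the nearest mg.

540 mg

τ/t½ = 54/27 ≈ 2, so f = (1/2)^(54/27) ≈ 0.250000.
Cmin,ss = (D/Vd)·f/(1−f), so D = Cmin,ss·Vd·(1−f)/f.
D = 18 × 10 × (1−f)/f ≈ 18 × 10 × 3.00000 ≈ 540.00 mg.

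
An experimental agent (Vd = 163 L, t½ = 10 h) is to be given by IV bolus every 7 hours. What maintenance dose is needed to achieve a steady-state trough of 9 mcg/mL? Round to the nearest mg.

916 mg

τ/t½ = 7/10 ≈ 0.7, so f = (1/2)^(7/10) ≈ 0.615572.
Cmin,ss = (D/Vd)·f/(1−f), so D = Cmin,ss·Vd·(1−f)/f.
D = 9 × 163 × (1−f)/f ≈ 9 × 163 × 0.62451 ≈ 916.16 mg.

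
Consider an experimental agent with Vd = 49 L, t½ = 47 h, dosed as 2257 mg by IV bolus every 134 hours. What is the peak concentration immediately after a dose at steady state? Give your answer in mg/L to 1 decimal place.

53.5 mg/L

k = ln2/t½ = ln2/47 ≈ 0.014748 h⁻¹; fraction remaining f = e^(−kτ) = e^(−0.014748×134) ≈ 0.1386.
At steady state, accumulation factor R = 1/(1 − e^(−kτ)) ≈ 1.1609.
Each bolus raises the concentration by D/Vd = 2257/49 ≈ 46.061 mg/L.
Steady-state peak Cmax,ss = C₀·R ≈ 46.061 × 1.1609 ≈ 53.472 mg/L.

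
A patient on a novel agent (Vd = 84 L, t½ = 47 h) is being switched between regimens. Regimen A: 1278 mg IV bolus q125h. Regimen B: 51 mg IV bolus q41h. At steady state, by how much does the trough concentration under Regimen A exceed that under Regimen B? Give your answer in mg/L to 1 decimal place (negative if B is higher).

Regimen A: f = (1/2)^(125/47) ≈ 0.1583; Cmin,ss = (1278/84)·f/(1−f) ≈ 2.861 mg/L.
Regimen B: f = (1/2)^(41/47) ≈ 0.5463; Cmin,ss = (51/84)·f/(1−f) ≈ 0.731 mg/L.
Difference ≈ 2.861 − 0.731 ≈ 2.130 mg/L.

2.1 mg/L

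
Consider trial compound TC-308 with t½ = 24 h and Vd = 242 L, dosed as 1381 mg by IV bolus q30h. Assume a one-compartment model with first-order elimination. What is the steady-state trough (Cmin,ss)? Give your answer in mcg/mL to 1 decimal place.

Over one 30-h interval, 30/24 ≈ 1.25 half-lives elapse, leaving f ≈ 0.4204 of each dose.
Single-dose peak C₀ = D/Vd = 1381/242 ≈ 5.707 mcg/mL.
Steady-state trough Cmin,ss = C₀·f/(1−f) ≈ 5.707 × 0.4204/0.5796 ≈ 4.139 mcg/mL.

4.1 mcg/mL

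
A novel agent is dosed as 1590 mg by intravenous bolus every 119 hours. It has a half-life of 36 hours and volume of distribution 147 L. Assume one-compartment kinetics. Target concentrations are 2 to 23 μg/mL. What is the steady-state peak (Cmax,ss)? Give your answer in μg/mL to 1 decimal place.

Over one 119-h interval, 119/36 ≈ 3.3056 half-lives elapse, leaving f ≈ 0.1011 of each dose.
Accumulation ratio R = 1/(1 − f) ≈ 1/0.8989 ≈ 1.1125.
Each bolus raises the concentration by D/Vd = 1590/147 ≈ 10.816 μg/mL.
Cmax,ss = C₀/(1 − f) ≈ 10.816/0.8989 ≈ 12.032 μg/mL.
Peak 12.0 μg/mL vs MTC 23 μg/mL: below toxic threshold.

12.0 μg/mL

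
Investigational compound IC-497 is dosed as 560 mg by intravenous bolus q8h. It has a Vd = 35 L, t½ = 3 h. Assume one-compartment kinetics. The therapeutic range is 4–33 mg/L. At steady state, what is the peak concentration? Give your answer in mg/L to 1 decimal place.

19.0 mg/L

Over one 8-h interval, 8/3 ≈ 2.6667 half-lives elapse, leaving f ≈ 0.1575 of each dose.
Accumulation ratio R = 1/(1 − f) ≈ 1/0.8425 ≈ 1.1869.
Each bolus raises the concentration by D/Vd = 560/35 ≈ 16.000 mg/L.
Steady-state peak Cmax,ss = C₀·R ≈ 16.000 × 1.1869 ≈ 18.990 mg/L.
Peak 19.0 mg/L vs MTC 33 mg/L: below toxic threshold.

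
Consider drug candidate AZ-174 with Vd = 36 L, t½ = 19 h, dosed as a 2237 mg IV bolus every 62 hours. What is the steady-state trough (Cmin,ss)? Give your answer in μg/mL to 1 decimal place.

7.2 μg/mL

τ/t½ = 62/19 ≈ 3.2632, so fraction remaining f = (1/2)^(62/19) ≈ 0.1042.
Accumulation ratio R = 1/(1 − f) ≈ 1/0.8958 ≈ 1.1163.
Each bolus raises the concentration by D/Vd = 2237/36 ≈ 62.139 μg/mL.
Steady-state peak Cmax,ss = C₀·R ≈ 62.139 × 1.1163 ≈ 69.366 μg/mL.
Steady-state trough Cmin,ss = Cmax,ss·f ≈ 69.366 × 0.1042 ≈ 7.228 μg/mL.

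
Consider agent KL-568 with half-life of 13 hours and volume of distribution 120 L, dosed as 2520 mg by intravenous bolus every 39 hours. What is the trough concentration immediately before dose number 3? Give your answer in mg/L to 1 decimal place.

f = (1/2)^(τ/t½) = (1/2)^(39/13) ≈ 0.1250.
C₀ = D/Vd = 2520/120 ≈ 21.000 mg/L.
Before the 3rd dose, 2 doses have been given. Superposition: Cmin = C₀·(f + f²).
≈ 21.000 × (0.1250 + 0.0156) ≈ 21.000 × 0.1406 ≈ 2.953 mg/L.

3.0 mg/L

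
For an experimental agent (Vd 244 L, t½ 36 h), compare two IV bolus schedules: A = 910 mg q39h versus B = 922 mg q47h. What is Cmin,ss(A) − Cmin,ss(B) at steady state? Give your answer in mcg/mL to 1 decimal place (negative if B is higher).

Regimen A: f = (1/2)^(39/36) ≈ 0.4719; Cmin,ss = (910/244)·f/(1−f) ≈ 3.333 mcg/mL.
Regimen B: f = (1/2)^(47/36) ≈ 0.4046; Cmin,ss = (922/244)·f/(1−f) ≈ 2.568 mcg/mL.
Difference ≈ 3.333 − 2.568 ≈ 0.765 mcg/mL.

0.8 mcg/mL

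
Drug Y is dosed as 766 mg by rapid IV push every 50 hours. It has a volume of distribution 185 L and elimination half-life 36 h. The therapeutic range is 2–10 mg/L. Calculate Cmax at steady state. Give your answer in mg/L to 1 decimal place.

Over one 50-h interval, 50/36 ≈ 1.3889 half-lives elapse, leaving f ≈ 0.3819 of each dose.
At steady state, accumulation factor R = 1/(1 − e^(−kτ)) ≈ 1.6179.
Single-dose peak C₀ = D/Vd = 766/185 ≈ 4.141 mg/L.
Cmax,ss = C₀/(1 − f) ≈ 4.141/0.6181 ≈ 6.700 mg/L.
Peak 6.7 mg/L vs MTC 10 mg/L: below toxic threshold.

6.7 mg/L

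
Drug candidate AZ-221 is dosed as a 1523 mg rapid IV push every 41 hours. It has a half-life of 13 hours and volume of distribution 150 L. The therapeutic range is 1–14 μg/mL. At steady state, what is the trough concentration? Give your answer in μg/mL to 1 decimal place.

k = ln2/t½ = ln2/13 ≈ 0.053319 h⁻¹; fraction remaining f = e^(−kτ) = e^(−0.053319×41) ≈ 0.1124.
Each bolus raises the concentration by D/Vd = 1523/150 ≈ 10.153 μg/mL.
Steady-state trough Cmin,ss = C₀·f/(1−f) ≈ 10.153 × 0.1124/0.8876 ≈ 1.286 μg/mL.
Trough 1.3 μg/mL vs MEC 1 μg/mL: adequate.

1.3 μg/mL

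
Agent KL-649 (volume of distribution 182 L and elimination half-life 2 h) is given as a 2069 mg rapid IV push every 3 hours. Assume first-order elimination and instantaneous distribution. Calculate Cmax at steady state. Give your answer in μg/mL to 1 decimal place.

τ/t½ = 3/2 ≈ 1.5, so fraction remaining f = (1/2)^(3/2) ≈ 0.3536.
Accumulation ratio R = 1/(1 − f) ≈ 1/0.6464 ≈ 1.5470.
Single-dose peak C₀ = D/Vd = 2069/182 ≈ 11.368 μg/mL.
Steady-state peak Cmax,ss = C₀·R ≈ 11.368 × 1.5470 ≈ 17.586 μg/mL.

17.6 μg/mL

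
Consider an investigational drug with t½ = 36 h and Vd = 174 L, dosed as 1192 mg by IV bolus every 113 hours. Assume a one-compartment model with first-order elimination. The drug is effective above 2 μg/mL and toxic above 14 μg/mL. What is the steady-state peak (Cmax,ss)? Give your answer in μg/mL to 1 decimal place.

7.7 μg/mL

Over one 113-h interval, 113/36 ≈ 3.1389 half-lives elapse, leaving f ≈ 0.1135 of each dose.
Accumulation ratio R = 1/(1 − f) ≈ 1/0.8865 ≈ 1.1280.
Each bolus raises the concentration by D/Vd = 1192/174 ≈ 6.851 μg/mL.
Steady-state peak Cmax,ss = C₀·R ≈ 6.851 × 1.1280 ≈ 7.728 μg/mL.
Peak 7.7 μg/mL vs MTC 14 μg/mL: below toxic threshold.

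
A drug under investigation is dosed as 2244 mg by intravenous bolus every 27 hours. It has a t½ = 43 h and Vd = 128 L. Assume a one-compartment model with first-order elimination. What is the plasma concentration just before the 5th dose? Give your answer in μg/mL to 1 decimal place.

26.5 μg/mL

f = (1/2)^(τ/t½) = (1/2)^(27/43) ≈ 0.6471.
C₀ = D/Vd = 2244/128 ≈ 17.531 μg/mL.
Before the 5th dose, 4 doses have been given. Superposition: Cmin = C₀·(f + f² + … + f^4).
≈ 17.531 × (0.6471 + 0.4187 + 0.2710 + 0.1753) ≈ 17.531 × 1.5121 ≈ 26.509 μg/mL.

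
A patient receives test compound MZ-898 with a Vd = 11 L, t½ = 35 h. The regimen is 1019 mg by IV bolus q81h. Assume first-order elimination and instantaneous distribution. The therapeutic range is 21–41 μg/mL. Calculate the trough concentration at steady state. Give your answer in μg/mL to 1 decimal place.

23.3 μg/mL

τ/t½ = 81/35 ≈ 2.3143, so fraction remaining f = (1/2)^(81/35) ≈ 0.2011.
Each bolus raises the concentration by D/Vd = 1019/11 ≈ 92.636 μg/mL.
Steady-state trough Cmin,ss = C₀·f/(1−f) ≈ 92.636 × 0.2011/0.7989 ≈ 23.318 μg/mL.
Trough 23.3 μg/mL vs MEC 21 μg/mL: adequate.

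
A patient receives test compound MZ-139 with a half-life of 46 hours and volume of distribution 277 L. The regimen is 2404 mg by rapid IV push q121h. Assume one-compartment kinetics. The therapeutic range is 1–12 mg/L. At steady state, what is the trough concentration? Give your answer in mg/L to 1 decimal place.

1.7 mg/L

k = ln2/t½ = ln2/46 ≈ 0.015068 h⁻¹; fraction remaining f = e^(−kτ) = e^(−0.015068×121) ≈ 0.1615.
Accumulation ratio R = 1/(1 − f) ≈ 1/0.8385 ≈ 1.1926.
Each bolus raises the concentration by D/Vd = 2404/277 ≈ 8.679 mg/L.
Steady-state peak Cmax,ss = C₀·R ≈ 8.679 × 1.1926 ≈ 10.351 mg/L.
Steady-state trough Cmin,ss = Cmax,ss·f ≈ 10.351 × 0.1615 ≈ 1.672 mg/L.
Trough 1.7 mg/L vs MEC 1 mg/L: adequate.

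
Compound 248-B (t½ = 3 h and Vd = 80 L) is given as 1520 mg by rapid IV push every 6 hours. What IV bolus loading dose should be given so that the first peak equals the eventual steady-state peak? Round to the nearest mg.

f = (1/2)^(6/3) ≈ 0.250000; accumulation ratio R = 1/(1−f) ≈ 1.33333.
Loading dose to hit Cmax,ss on first dose: D_load = D_maint·R ≈ 1520 × 1.33333 ≈ 2026.66 mg.

2027 mg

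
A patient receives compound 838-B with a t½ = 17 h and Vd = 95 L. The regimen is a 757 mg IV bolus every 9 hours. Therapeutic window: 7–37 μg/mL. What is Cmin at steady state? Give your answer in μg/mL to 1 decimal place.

τ/t½ = 9/17 ≈ 0.52941, so fraction remaining f = (1/2)^(9/17) ≈ 0.6928.
At steady state, accumulation factor R = 1/(1 − e^(−kτ)) ≈ 3.2552.
Single-dose peak C₀ = D/Vd = 757/95 ≈ 7.968 μg/mL.
Steady-state peak Cmax,ss = C₀·R ≈ 7.968 × 3.2552 ≈ 25.937 μg/mL.
Steady-state trough Cmin,ss = Cmax,ss·f ≈ 25.937 × 0.6928 ≈ 17.969 μg/mL.
Trough 18.0 μg/mL vs MEC 7 μg/mL: adequate.

18.0 μg/mL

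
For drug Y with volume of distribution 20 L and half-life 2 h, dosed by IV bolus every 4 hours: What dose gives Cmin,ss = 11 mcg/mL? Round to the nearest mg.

660 mg

τ/t½ = 4/2 ≈ 2, so f = (1/2)^(4/2) ≈ 0.250000.
Cmin,ss = (D/Vd)·f/(1−f), so D = Cmin,ss·Vd·(1−f)/f.
D = 11 × 20 × (1−f)/f ≈ 11 × 20 × 3.00000 ≈ 660.00 mg.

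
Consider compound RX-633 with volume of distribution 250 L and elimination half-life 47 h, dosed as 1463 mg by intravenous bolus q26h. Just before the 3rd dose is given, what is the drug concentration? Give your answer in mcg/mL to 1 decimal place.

f = (1/2)^(τ/t½) = (1/2)^(26/47) ≈ 0.6815.
C₀ = D/Vd = 1463/250 ≈ 5.852 mcg/mL.
Before the 3rd dose, 2 doses have been given. Superposition: Cmin = C₀·(f + f²).
≈ 5.852 × (0.6815 + 0.4644) ≈ 5.852 × 1.1459 ≈ 6.706 mcg/mL.

6.7 mcg/mL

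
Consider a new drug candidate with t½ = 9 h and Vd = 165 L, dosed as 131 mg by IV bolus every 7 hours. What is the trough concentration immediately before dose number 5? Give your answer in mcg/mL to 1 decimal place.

1.0 mcg/mL

f = (1/2)^(τ/t½) = (1/2)^(7/9) ≈ 0.5833.
C₀ = D/Vd = 131/165 ≈ 0.794 mcg/mL.
Before the 5th dose, 4 doses have been given. Superposition: Cmin = C₀·(f + f² + … + f^4).
≈ 0.794 × (0.5833 + 0.3402 + 0.1985 + 0.1158) ≈ 0.794 × 1.2378 ≈ 0.983 mcg/mL.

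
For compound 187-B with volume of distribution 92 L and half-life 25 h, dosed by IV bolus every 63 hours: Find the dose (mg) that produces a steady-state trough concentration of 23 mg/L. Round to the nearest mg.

10021 mg

τ/t½ = 63/25 ≈ 2.52, so f = (1/2)^(63/25) ≈ 0.174343.
Cmin,ss = (D/Vd)·f/(1−f), so D = Cmin,ss·Vd·(1−f)/f.
D = 23 × 92 × (1−f)/f ≈ 23 × 92 × 4.73582 ≈ 10021.00 mg.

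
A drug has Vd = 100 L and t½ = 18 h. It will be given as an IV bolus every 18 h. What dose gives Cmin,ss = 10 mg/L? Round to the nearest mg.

τ/t½ = 18/18 ≈ 1, so f = (1/2)^(18/18) ≈ 0.500000.
Cmin,ss = (D/Vd)·f/(1−f), so D = Cmin,ss·Vd·(1−f)/f.
D = 10 × 100 × (1−f)/f ≈ 10 × 100 × 1.00000 ≈ 1000.00 mg.

1000 mg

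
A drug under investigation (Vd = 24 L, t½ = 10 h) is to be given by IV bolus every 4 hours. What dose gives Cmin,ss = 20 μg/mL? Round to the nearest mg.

τ/t½ = 4/10 ≈ 0.4, so f = (1/2)^(4/10) ≈ 0.757858.
Cmin,ss = (D/Vd)·f/(1−f), so D = Cmin,ss·Vd·(1−f)/f.
D = 20 × 24 × (1−f)/f ≈ 20 × 24 × 0.31951 ≈ 153.36 mg.

153 mg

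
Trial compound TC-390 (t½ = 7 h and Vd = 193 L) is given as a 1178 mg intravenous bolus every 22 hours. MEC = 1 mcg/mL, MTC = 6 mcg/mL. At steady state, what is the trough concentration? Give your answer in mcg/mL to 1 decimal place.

τ/t½ = 22/7 ≈ 3.1429, so fraction remaining f = (1/2)^(22/7) ≈ 0.1132.
At steady state, accumulation factor R = 1/(1 − e^(−kτ)) ≈ 1.1276.
Each bolus raises the concentration by D/Vd = 1178/193 ≈ 6.104 mcg/mL.
Cmax,ss = C₀/(1 − f) ≈ 6.104/0.8868 ≈ 6.883 mcg/mL.
One interval later, Cmin,ss = Cmax,ss·e^(−kτ) ≈ 6.883 × 0.1132 ≈ 0.779 mcg/mL.
Trough 0.8 mcg/mL vs MEC 1 mcg/mL: subtherapeutic.

0.8 mcg/mL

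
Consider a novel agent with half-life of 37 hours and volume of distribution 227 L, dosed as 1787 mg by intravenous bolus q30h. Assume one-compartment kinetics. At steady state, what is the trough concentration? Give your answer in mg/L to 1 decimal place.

k = ln2/t½ = ln2/37 ≈ 0.018734 h⁻¹; fraction remaining f = e^(−kτ) = e^(−0.018734×30) ≈ 0.5701.
Each bolus raises the concentration by D/Vd = 1787/227 ≈ 7.872 mg/L.
Steady-state trough Cmin,ss = C₀·f/(1−f) ≈ 7.872 × 0.5701/0.4299 ≈ 10.439 mg/L.

10.4 mg/L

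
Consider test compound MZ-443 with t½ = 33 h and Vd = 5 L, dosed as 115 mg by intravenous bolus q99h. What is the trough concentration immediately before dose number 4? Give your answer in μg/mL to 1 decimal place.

f = (1/2)^(τ/t½) = (1/2)^(99/33) ≈ 0.1250.
C₀ = D/Vd = 115/5 ≈ 23.000 μg/mL.
Before the 4th dose, 3 doses have been given. Superposition: Cmin = C₀·(f + f² + … + f^3).
≈ 23.000 × (0.1250 + 0.0156 + 0.0020) ≈ 23.000 × 0.1426 ≈ 3.280 μg/mL.

3.3 μg/mL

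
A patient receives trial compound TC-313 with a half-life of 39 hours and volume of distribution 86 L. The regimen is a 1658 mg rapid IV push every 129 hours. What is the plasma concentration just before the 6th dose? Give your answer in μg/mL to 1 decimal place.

f = (1/2)^(τ/t½) = (1/2)^(129/39) ≈ 0.1010.
C₀ = D/Vd = 1658/86 ≈ 19.279 μg/mL.
Before the 6th dose, 5 doses have been given. Superposition: Cmin = C₀·(f + f² + … + f^5).
≈ 19.279 × (0.1010 + 0.0102 + 0.0010 + 0.0001 + 0.0000) ≈ 19.279 × 0.1123 ≈ 2.165 μg/mL.

2.2 μg/mL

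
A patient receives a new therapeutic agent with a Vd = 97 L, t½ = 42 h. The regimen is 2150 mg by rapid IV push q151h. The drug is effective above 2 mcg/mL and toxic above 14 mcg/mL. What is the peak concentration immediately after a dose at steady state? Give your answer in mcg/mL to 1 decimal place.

τ/t½ = 151/42 ≈ 3.5952, so fraction remaining f = (1/2)^(151/42) ≈ 0.0827.
Accumulation ratio R = 1/(1 − f) ≈ 1/0.9173 ≈ 1.0902.
Each bolus raises the concentration by D/Vd = 2150/97 ≈ 22.165 mcg/mL.
Cmax,ss = C₀/(1 − f) ≈ 22.165/0.9173 ≈ 24.163 mcg/mL.
Peak 24.2 mcg/mL vs MTC 14 mcg/mL: exceeds toxic threshold.

24.2 mcg/mL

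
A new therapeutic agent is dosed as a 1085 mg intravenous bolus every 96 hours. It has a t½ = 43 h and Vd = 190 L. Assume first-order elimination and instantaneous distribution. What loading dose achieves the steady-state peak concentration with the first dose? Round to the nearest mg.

1378 mg

f = (1/2)^(96/43) ≈ 0.212781; accumulation ratio R = 1/(1−f) ≈ 1.27029.
Loading dose to hit Cmax,ss on first dose: D_load = D_maint·R ≈ 1085 × 1.27029 ≈ 1378.26 mg.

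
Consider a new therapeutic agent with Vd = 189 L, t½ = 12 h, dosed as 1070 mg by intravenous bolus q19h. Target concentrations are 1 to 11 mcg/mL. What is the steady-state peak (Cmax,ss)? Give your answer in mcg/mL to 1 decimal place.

8.5 mcg/mL

Over one 19-h interval, 19/12 ≈ 1.5833 half-lives elapse, leaving f ≈ 0.3337 of each dose.
At steady state, accumulation factor R = 1/(1 − e^(−kτ)) ≈ 1.5008.
Each bolus raises the concentration by D/Vd = 1070/189 ≈ 5.661 mcg/mL.
Steady-state peak Cmax,ss = C₀·R ≈ 5.661 × 1.5008 ≈ 8.496 mcg/mL.
Peak 8.5 mcg/mL vs MTC 11 mcg/mL: below toxic threshold.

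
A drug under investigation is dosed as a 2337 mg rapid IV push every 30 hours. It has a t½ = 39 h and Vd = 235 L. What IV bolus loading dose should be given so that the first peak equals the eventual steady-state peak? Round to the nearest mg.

5655 mg

f = (1/2)^(30/39) ≈ 0.586730; accumulation ratio R = 1/(1−f) ≈ 2.41973.
Loading dose to hit Cmax,ss on first dose: D_load = D_maint·R ≈ 2337 × 2.41973 ≈ 5654.91 mg.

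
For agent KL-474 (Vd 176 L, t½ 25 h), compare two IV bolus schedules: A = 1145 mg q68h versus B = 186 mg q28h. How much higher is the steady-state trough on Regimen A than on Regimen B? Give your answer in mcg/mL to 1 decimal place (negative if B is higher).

Regimen A: f = (1/2)^(68/25) ≈ 0.1518; Cmin,ss = (1145/176)·f/(1−f) ≈ 1.164 mcg/mL.
Regimen B: f = (1/2)^(28/25) ≈ 0.4601; Cmin,ss = (186/176)·f/(1−f) ≈ 0.901 mcg/mL.
Difference ≈ 1.164 − 0.901 ≈ 0.263 mcg/mL.

0.3 mcg/mL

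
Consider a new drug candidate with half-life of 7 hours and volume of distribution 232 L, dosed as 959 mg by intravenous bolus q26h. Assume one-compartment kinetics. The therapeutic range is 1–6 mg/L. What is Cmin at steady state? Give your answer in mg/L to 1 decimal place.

0.3 mg/L

τ/t½ = 26/7 ≈ 3.7143, so fraction remaining f = (1/2)^(26/7) ≈ 0.0762.
Each bolus raises the concentration by D/Vd = 959/232 ≈ 4.134 mg/L.
Steady-state trough Cmin,ss = C₀·f/(1−f) ≈ 4.134 × 0.0762/0.9238 ≈ 0.341 mg/L.
Trough 0.3 mg/L vs MEC 1 mg/L: subtherapeutic.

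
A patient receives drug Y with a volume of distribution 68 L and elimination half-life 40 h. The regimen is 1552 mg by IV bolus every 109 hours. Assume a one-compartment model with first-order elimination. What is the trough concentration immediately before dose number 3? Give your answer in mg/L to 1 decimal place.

4.0 mg/L

f = (1/2)^(τ/t½) = (1/2)^(109/40) ≈ 0.1512.
C₀ = D/Vd = 1552/68 ≈ 22.824 mg/L.
Before the 3rd dose, 2 doses have been given. Superposition: Cmin = C₀·(f + f²).
≈ 22.824 × (0.1512 + 0.0229) ≈ 22.824 × 0.1741 ≈ 3.974 mg/L.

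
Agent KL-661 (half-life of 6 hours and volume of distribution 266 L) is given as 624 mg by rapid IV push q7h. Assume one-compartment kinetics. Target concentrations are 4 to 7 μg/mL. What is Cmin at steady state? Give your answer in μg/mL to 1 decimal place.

k = ln2/t½ = ln2/6 ≈ 0.115525 h⁻¹; fraction remaining f = e^(−kτ) = e^(−0.115525×7) ≈ 0.4454.
At steady state, accumulation factor R = 1/(1 − e^(−kτ)) ≈ 1.8031.
Single-dose peak C₀ = D/Vd = 624/266 ≈ 2.346 μg/mL.
Steady-state peak Cmax,ss = C₀·R ≈ 2.346 × 1.8031 ≈ 4.230 μg/mL.
Steady-state trough Cmin,ss = Cmax,ss·f ≈ 4.230 × 0.4454 ≈ 1.884 μg/mL.
Trough 1.9 μg/mL vs MEC 4 μg/mL: subtherapeutic.

1.9 μg/mL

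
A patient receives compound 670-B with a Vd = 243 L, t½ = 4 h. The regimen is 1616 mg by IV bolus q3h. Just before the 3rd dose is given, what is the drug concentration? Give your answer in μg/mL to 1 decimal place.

f = (1/2)^(τ/t½) = (1/2)^(3/4) ≈ 0.5946.
C₀ = D/Vd = 1616/243 ≈ 6.650 μg/mL.
Before the 3rd dose, 2 doses have been given. Superposition: Cmin = C₀·(f + f²).
≈ 6.650 × (0.5946 + 0.3535) ≈ 6.650 × 0.9481 ≈ 6.305 μg/mL.

6.3 μg/mL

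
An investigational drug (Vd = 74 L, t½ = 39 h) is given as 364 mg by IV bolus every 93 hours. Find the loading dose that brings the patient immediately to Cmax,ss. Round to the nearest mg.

f = (1/2)^(93/39) ≈ 0.191496; accumulation ratio R = 1/(1−f) ≈ 1.23685.
Loading dose to hit Cmax,ss on first dose: D_load = D_maint·R ≈ 364 × 1.23685 ≈ 450.21 mg.

450 mg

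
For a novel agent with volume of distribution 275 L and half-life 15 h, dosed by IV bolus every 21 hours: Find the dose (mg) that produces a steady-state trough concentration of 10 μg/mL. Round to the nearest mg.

τ/t½ = 21/15 ≈ 1.4, so f = (1/2)^(21/15) ≈ 0.378929.
Cmin,ss = (D/Vd)·f/(1−f), so D = Cmin,ss·Vd·(1−f)/f.
D = 10 × 275 × (1−f)/f ≈ 10 × 275 × 1.63902 ≈ 4507.30 mg.

4507 mg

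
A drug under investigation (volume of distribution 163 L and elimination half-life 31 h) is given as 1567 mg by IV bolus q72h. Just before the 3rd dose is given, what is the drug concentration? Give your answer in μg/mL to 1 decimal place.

2.3 μg/mL

f = (1/2)^(τ/t½) = (1/2)^(72/31) ≈ 0.1999.
C₀ = D/Vd = 1567/163 ≈ 9.613 μg/mL.
Before the 3rd dose, 2 doses have been given. Superposition: Cmin = C₀·(f + f²).
≈ 9.613 × (0.1999 + 0.0400) ≈ 9.613 × 0.2399 ≈ 2.306 μg/mL.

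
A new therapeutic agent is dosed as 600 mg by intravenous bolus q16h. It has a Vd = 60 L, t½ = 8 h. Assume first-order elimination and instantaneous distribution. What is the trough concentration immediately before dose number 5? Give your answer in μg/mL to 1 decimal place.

3.3 μg/mL

f = (1/2)^(τ/t½) = (1/2)^(16/8) ≈ 0.2500.
C₀ = D/Vd = 600/60 ≈ 10.000 μg/mL.
Before the 5th dose, 4 doses have been given. Superposition: Cmin = C₀·(f + f² + … + f^4).
≈ 10.000 × (0.2500 + 0.0625 + 0.0156 + 0.0039) ≈ 10.000 × 0.3320 ≈ 3.320 μg/mL.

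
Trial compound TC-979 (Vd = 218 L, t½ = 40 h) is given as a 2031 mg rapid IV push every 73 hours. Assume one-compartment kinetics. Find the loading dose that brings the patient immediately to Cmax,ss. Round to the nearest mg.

f = (1/2)^(73/40) ≈ 0.282241; accumulation ratio R = 1/(1−f) ≈ 1.39323.
Loading dose to hit Cmax,ss on first dose: D_load = D_maint·R ≈ 2031 × 1.39323 ≈ 2829.65 mg.

2830 mg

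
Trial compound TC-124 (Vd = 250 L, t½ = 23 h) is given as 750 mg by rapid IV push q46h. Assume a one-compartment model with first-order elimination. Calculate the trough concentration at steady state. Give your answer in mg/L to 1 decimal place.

1.0 mg/L

τ = 46 h = 2 half-lives, so f = (1/2)^2 = 0.25.
At steady state, R = 1/(1 − 0.25) = 4/3.
Single-dose peak C₀ = D/Vd = 750/250 = 3 mg/L.
Steady-state peak Cmax,ss = C₀·R = 3 × 4/3 ≈ 4.000 mg/L.
Steady-state trough Cmin,ss = Cmax,ss·f ≈ 4.000 × 0.25 ≈ 1.000 mg/L.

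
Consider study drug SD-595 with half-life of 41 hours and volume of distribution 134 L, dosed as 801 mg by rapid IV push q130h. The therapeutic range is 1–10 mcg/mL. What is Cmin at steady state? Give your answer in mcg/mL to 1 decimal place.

0.7 mcg/mL

τ/t½ = 130/41 ≈ 3.1707, so fraction remaining f = (1/2)^(130/41) ≈ 0.1110.
Each bolus raises the concentration by D/Vd = 801/134 ≈ 5.978 mcg/mL.
Steady-state trough Cmin,ss = C₀·f/(1−f) ≈ 5.978 × 0.1110/0.8890 ≈ 0.746 mcg/mL.
Trough 0.7 mcg/mL vs MEC 1 mcg/mL: subtherapeutic.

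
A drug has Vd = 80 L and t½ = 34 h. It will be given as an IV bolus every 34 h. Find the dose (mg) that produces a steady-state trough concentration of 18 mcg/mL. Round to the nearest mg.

1440 mg

τ/t½ = 34/34 ≈ 1, so f = (1/2)^(34/34) ≈ 0.500000.
Cmin,ss = (D/Vd)·f/(1−f), so D = Cmin,ss·Vd·(1−f)/f.
D = 18 × 80 × (1−f)/f ≈ 18 × 80 × 1.00000 ≈ 1440.00 mg.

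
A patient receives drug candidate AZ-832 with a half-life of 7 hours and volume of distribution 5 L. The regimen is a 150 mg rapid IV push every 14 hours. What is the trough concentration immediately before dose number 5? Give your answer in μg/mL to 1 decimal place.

f = (1/2)^(τ/t½) = (1/2)^(14/7) ≈ 0.2500.
C₀ = D/Vd = 150/5 ≈ 30.000 μg/mL.
Before the 5th dose, 4 doses have been given. Superposition: Cmin = C₀·(f + f² + … + f^4).
≈ 30.000 × (0.2500 + 0.0625 + 0.0156 + 0.0039) ≈ 30.000 × 0.3320 ≈ 9.960 μg/mL.

10.0 μg/mL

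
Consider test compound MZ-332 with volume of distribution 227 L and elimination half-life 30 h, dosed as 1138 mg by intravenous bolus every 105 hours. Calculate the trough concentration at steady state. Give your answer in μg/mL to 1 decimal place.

k = ln2/t½ = ln2/30 ≈ 0.023105 h⁻¹; fraction remaining f = e^(−kτ) = e^(−0.023105×105) ≈ 0.0884.
At steady state, accumulation factor R = 1/(1 − e^(−kτ)) ≈ 1.0970.
Single-dose peak C₀ = D/Vd = 1138/227 ≈ 5.013 μg/mL.
Steady-state peak Cmax,ss = C₀·R ≈ 5.013 × 1.0970 ≈ 5.499 μg/mL.
Steady-state trough Cmin,ss = Cmax,ss·f ≈ 5.499 × 0.0884 ≈ 0.486 μg/mL.

0.5 μg/mL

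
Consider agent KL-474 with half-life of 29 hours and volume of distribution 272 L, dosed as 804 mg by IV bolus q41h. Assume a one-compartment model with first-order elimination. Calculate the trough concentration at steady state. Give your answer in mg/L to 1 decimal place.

1.8 mg/L

τ/t½ = 41/29 ≈ 1.4138, so fraction remaining f = (1/2)^(41/29) ≈ 0.3753.
At steady state, accumulation factor R = 1/(1 − e^(−kτ)) ≈ 1.6008.
Each bolus raises the concentration by D/Vd = 804/272 ≈ 2.956 mg/L.
Steady-state peak Cmax,ss = C₀·R ≈ 2.956 × 1.6008 ≈ 4.732 mg/L.
Steady-state trough Cmin,ss = Cmax,ss·f ≈ 4.732 × 0.3753 ≈ 1.776 mg/L.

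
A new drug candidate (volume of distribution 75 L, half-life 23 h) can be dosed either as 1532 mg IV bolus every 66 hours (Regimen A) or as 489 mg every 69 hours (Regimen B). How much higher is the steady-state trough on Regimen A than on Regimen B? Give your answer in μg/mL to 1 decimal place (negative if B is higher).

Regimen A: f = (1/2)^(66/23) ≈ 0.1368; Cmin,ss = (1532/75)·f/(1−f) ≈ 3.237 μg/mL.
Regimen B: f = (1/2)^(69/23) ≈ 0.1250; Cmin,ss = (489/75)·f/(1−f) ≈ 0.931 μg/mL.
Difference ≈ 3.237 − 0.931 ≈ 2.306 μg/mL.

2.3 μg/mL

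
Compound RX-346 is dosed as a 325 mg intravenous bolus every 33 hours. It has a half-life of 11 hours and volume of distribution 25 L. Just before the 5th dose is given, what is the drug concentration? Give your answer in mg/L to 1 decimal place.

1.9 mg/L

f = (1/2)^(τ/t½) = (1/2)^(33/11) ≈ 0.1250.
C₀ = D/Vd = 325/25 ≈ 13.000 mg/L.
Before the 5th dose, 4 doses have been given. Superposition: Cmin = C₀·(f + f² + … + f^4).
≈ 13.000 × (0.1250 + 0.0156 + 0.0020 + 0.0002) ≈ 13.000 × 0.1428 ≈ 1.856 mg/L.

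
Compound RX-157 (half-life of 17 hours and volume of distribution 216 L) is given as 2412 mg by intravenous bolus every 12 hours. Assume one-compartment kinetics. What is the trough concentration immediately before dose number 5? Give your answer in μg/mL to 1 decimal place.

f = (1/2)^(τ/t½) = (1/2)^(12/17) ≈ 0.6131.
C₀ = D/Vd = 2412/216 ≈ 11.167 μg/mL.
Before the 5th dose, 4 doses have been given. Superposition: Cmin = C₀·(f + f² + … + f^4).
≈ 11.167 × (0.6131 + 0.3759 + 0.2305 + 0.1413) ≈ 11.167 × 1.3608 ≈ 15.196 μg/mL.

15.2 μg/mL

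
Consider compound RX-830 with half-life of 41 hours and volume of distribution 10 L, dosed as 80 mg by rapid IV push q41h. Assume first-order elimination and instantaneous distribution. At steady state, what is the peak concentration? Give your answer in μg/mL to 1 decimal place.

16.0 μg/mL

τ = 41 h = 1 half-life, so f = (1/2)^1 = 0.5.
At steady state, R = 1/(1 − 0.5) = 2/1.
Single-dose peak C₀ = D/Vd = 80/10 = 8 μg/mL.
Steady-state peak Cmax,ss = C₀·R = 8 × 2/1 ≈ 16.000 μg/mL.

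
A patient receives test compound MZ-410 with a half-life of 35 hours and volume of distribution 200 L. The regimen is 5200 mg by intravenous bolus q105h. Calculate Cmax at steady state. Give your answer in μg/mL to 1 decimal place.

29.7 μg/mL

The dosing interval is 3 half-lives, so f = 2^(−3) = 0.125.
At steady state, R = 1/(1 − 0.125) = 8/7.
Single-dose peak C₀ = D/Vd = 5200/200 = 26 μg/mL.
Steady-state peak Cmax,ss = C₀·R = 26 × 8/7 ≈ 29.714 μg/mL.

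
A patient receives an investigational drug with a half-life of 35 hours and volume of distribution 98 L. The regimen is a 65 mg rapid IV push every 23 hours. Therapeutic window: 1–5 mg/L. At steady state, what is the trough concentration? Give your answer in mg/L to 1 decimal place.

1.1 mg/L

k = ln2/t½ = ln2/35 ≈ 0.019804 h⁻¹; fraction remaining f = e^(−kτ) = e^(−0.019804×23) ≈ 0.6341.
Accumulation ratio R = 1/(1 − f) ≈ 1/0.3659 ≈ 2.7330.
Each bolus raises the concentration by D/Vd = 65/98 ≈ 0.663 mg/L.
Cmax,ss = C₀/(1 − f) ≈ 0.663/0.3659 ≈ 1.812 mg/L.
Steady-state trough Cmin,ss = Cmax,ss·f ≈ 1.812 × 0.6341 ≈ 1.149 mg/L.
Trough 1.1 mg/L vs MEC 1 mg/L: adequate.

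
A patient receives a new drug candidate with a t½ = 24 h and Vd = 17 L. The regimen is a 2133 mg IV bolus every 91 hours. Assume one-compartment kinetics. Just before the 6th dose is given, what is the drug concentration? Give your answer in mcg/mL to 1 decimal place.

f = (1/2)^(τ/t½) = (1/2)^(91/24) ≈ 0.0722.
C₀ = D/Vd = 2133/17 ≈ 125.471 mcg/mL.
Before the 6th dose, 5 doses have been given. Superposition: Cmin = C₀·(f + f² + … + f^5).
≈ 125.471 × (0.0722 + 0.0052 + 0.0004 + 0.0000 + 0.0000) ≈ 125.471 × 0.0778 ≈ 9.762 mcg/mL.

9.8 mcg/mL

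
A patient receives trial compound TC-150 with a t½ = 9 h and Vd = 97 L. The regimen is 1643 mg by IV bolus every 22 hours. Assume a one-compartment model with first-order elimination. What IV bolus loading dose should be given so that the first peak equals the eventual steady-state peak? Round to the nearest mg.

f = (1/2)^(22/9) ≈ 0.183717; accumulation ratio R = 1/(1−f) ≈ 1.22507.
Loading dose to hit Cmax,ss on first dose: D_load = D_maint·R ≈ 1643 × 1.22507 ≈ 2012.79 mg.

2013 mg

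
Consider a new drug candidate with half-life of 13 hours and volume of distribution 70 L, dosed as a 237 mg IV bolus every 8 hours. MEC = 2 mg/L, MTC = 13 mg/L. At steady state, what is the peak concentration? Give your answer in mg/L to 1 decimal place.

9.8 mg/L

τ/t½ = 8/13 ≈ 0.61538, so fraction remaining f = (1/2)^(8/13) ≈ 0.6528.
At steady state, accumulation factor R = 1/(1 − e^(−kτ)) ≈ 2.8802.
Each bolus raises the concentration by D/Vd = 237/70 ≈ 3.386 mg/L.
Steady-state peak Cmax,ss = C₀·R ≈ 3.386 × 2.8802 ≈ 9.752 mg/L.
Peak 9.8 mg/L vs MTC 13 mg/L: below toxic threshold.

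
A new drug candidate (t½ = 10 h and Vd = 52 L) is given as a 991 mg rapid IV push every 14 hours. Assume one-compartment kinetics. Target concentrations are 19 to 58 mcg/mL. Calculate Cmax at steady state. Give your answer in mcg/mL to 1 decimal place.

30.7 mcg/mL

Over one 14-h interval, 14/10 ≈ 1.4 half-lives elapse, leaving f ≈ 0.3789 of each dose.
Accumulation ratio R = 1/(1 − f) ≈ 1/0.6211 ≈ 1.6100.
Single-dose peak C₀ = D/Vd = 991/52 ≈ 19.058 mcg/mL.
Steady-state peak Cmax,ss = C₀·R ≈ 19.058 × 1.6100 ≈ 30.683 mcg/mL.
Peak 30.7 mcg/mL vs MTC 58 mcg/mL: below toxic threshold.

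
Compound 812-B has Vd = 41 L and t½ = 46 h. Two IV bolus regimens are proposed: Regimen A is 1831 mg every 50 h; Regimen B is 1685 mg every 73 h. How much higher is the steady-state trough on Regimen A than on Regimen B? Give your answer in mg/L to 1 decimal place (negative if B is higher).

Regimen A: f = (1/2)^(50/46) ≈ 0.4708; Cmin,ss = (1831/41)·f/(1−f) ≈ 39.730 mg/L.
Regimen B: f = (1/2)^(73/46) ≈ 0.3329; Cmin,ss = (1685/41)·f/(1−f) ≈ 20.509 mg/L.
Difference ≈ 39.730 − 20.509 ≈ 19.221 mg/L.

19.2 mg/L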